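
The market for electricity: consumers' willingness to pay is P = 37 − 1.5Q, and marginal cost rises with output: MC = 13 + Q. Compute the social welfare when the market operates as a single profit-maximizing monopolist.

TS = 99

A monopolist chooses Q where MR = MC. MR = 37 − 3Q; setting this equal to 13 + Q gives Q = 6 and P = 28.
CS = ½·(37 − 28)·6 = 27; PS = (28·6 − 13·6 − ½·1·6²) = 72; TS = 99.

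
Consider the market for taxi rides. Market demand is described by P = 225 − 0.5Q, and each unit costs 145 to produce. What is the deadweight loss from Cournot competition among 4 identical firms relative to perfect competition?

DWL = 256

Under competition P = MC = 145, so Q = (225 − 145)/0.5 = 160.
Cournot with 4 identical firms: the symmetric best-response condition is 225 − 2.5q = 145. Each firm produces q = 32, total output Q = 128, price P = 161.
DWL is the triangle between Q = 128 and Q = 160: ½·(160 − 128)·(161 − 145) = 256.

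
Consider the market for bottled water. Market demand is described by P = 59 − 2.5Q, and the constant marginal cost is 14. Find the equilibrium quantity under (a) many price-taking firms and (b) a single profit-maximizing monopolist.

Perfect competition: P = MC = 14, so 59 − 2.5Q = 14 and Q = 18.
Monopoly sets MR = MC: 59 − 5Q = 14 ⇒ Q = 9, P = 59 − 2.5·9 = 36.5.

Competition: Q = 18; Monopoly: Q = 9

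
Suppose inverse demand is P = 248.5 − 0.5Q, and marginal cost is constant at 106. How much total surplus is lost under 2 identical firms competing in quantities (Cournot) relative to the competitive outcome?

Under competition P = MC = 106, so Q = (248.5 − 106)/0.5 = 285.
With 2 symmetric Cournot firms, each firm's FOC gives 248.5 − 1.5q = 106, so q = 95, Q = 2·95 = 190, and P = 153.5.
DWL is the triangle between Q = 190 and Q = 285: ½·(285 − 190)·(153.5 − 106) = 2256.25.

DWL = 2256.25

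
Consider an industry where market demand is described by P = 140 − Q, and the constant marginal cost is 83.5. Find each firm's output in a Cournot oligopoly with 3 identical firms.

q_i = 14.125

With 3 symmetric Cournot firms, each firm's FOC gives 140 − 4q = 83.5, so q = 14.125, Q = 3·14.125 = 42.375, and P = 97.625.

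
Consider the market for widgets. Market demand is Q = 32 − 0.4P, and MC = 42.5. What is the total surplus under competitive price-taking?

Inverting demand: P = 80 − 2.5Q.
Competitive firms price at marginal cost: P = 42.5, giving Q = 15.
CS = ½·(80 − 42.5)·15 = 281.25; PS = (42.5 − 42.5)·15 = 0; TS = 281.25.

TS = 281.25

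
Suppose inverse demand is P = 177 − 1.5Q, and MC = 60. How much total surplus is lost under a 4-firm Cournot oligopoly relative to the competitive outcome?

Perfect competition: P = MC = 60, so 177 − 1.5Q = 60 and Q = 78.
With 4 symmetric Cournot firms, each firm's FOC gives 177 − 7.5q = 60, so q = 15.6, Q = 4·15.6 = 62.4, and P = 83.4.
DWL is the triangle between Q = 62.4 and Q = 78: ½·(78 − 62.4)·(83.4 − 60) = 182.52.

DWL = 182.52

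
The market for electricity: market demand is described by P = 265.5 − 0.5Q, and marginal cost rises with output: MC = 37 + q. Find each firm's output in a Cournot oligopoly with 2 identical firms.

q_i = 91.4

With 2 symmetric Cournot firms, each firm's FOC gives 265.5 − 1.5q = 37 + q, so q = 91.4, Q = 2·91.4 = 182.8, and P = 174.1.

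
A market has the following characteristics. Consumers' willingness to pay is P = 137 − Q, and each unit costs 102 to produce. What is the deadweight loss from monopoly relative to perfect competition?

Perfect competition: P = MC = 102, so 137 − Q = 102 and Q = 35.
Monopoly sets MR = MC: 137 − 2Q = 102 ⇒ Q = 17.5, P = 137 − 17.5 = 119.5.
DWL is the triangle between Q = 17.5 and Q = 35: ½·(35 − 17.5)·(119.5 − 102) = 153.125.

DWL = 153.125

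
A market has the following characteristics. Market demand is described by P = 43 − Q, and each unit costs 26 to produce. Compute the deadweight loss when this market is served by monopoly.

Perfect competition: P = MC = 26, so 43 − Q = 26 and Q = 17.
Monopoly sets MR = MC: 43 − 2Q = 26 ⇒ Q = 8.5, P = 43 − 8.5 = 34.5.
DWL is the triangle between Q = 8.5 and Q = 17: ½·(17 − 8.5)·(34.5 − 26) = 36.125.

DWL = 36.125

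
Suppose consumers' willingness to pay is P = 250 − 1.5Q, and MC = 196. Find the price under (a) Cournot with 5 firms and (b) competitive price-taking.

Cournot: P = 205; Competition: P = 196

In a 5-firm Cournot equilibrium, symmetry and the first-order condition give q = (250 − 196)/(9) = 6. So Q = 30 and P = 205.
Perfect competition: P = MC = 196, so 250 − 1.5Q = 196 and Q = 36.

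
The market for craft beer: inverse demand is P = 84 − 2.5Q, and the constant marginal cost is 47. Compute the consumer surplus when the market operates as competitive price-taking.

Perfect competition: P = MC = 47, so 84 − 2.5Q = 47 and Q = 14.8.
CS = ½·(84 − 47)·14.8 = 273.8.

CS = 273.8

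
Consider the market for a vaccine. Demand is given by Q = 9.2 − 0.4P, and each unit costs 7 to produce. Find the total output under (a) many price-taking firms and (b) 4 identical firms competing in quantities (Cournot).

Competition: Q = 6.4; Cournot: Q = 5.12

Inverting demand: P = 23 − 2.5Q.
Competitive firms price at marginal cost: P = 7, giving Q = 6.4.
With 4 symmetric Cournot firms, each firm's FOC gives 23 − 12.5q = 7, so q = 1.28, Q = 4·1.28 = 5.12, and P = 10.2.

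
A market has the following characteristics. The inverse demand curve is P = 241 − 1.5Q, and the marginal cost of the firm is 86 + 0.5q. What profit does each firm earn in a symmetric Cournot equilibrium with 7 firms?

π_i = 269.08

With 7 symmetric Cournot firms, each firm's FOC gives 241 − 12q = 86 + 0.5q, so q = 12.4, Q = 7·12.4 = 86.8, and P = 110.8.
Each firm's profit = 110.8·12.4 − (86·12.4 + ½·0.5·12.4²) = 269.08.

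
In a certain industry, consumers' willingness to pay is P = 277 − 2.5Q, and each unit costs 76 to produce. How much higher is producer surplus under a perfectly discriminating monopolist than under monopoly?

The monopolist equates marginal revenue to marginal cost: 277 − 5Q = 76, so Q = 40.2. From demand, P = 176.5.
PS = (176.5 − 76)·40.2 = 4040.1.
Under first-degree price discrimination the firm charges each unit its demand price and produces up to where P = MC, i.e. Q = 80.4. Consumer surplus is zero; producer surplus equals total surplus.
PS = ½·(277 − 76)·80.4 = 8080.2.
Change in producer surplus: 8080.2 − 4040.1 = 4040.1.

Producer surplus rises by 4040.1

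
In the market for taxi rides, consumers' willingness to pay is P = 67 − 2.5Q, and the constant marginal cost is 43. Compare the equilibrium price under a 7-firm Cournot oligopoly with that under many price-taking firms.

With 7 symmetric Cournot firms, each firm's FOC gives 67 − 20q = 43, so q = 1.2, Q = 7·1.2 = 8.4, and P = 46.
Perfect competition: P = MC = 43, so 67 − 2.5Q = 43 and Q = 9.6.

Cournot: P = 46; Competition: P = 43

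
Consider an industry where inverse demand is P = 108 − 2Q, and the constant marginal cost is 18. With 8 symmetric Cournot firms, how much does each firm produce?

Cournot with 8 identical firms: the symmetric best-response condition is 108 − 18q = 18. Each firm produces q = 5, total output Q = 40, price P = 28.

q_i = 5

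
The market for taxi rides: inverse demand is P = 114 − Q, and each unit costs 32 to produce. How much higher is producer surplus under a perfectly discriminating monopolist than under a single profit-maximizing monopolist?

The monopolist equates marginal revenue to marginal cost: 114 − 2Q = 32, so Q = 41. From demand, P = 73.
PS = (73 − 32)·41 = 1681.
With perfect price discrimination, output is the efficient level Q = 82 (where demand meets MC), but every buyer pays their willingness to pay: CS = 0 and PS = total surplus.
PS = ½·(114 − 32)·82 = 3362.
Change in producer surplus: 3362 − 1681 = 1681.

PS rises by 1681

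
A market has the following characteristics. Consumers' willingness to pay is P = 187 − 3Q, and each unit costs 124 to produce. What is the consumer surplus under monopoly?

CS = 165.375

Monopoly sets MR = MC: 187 − 6Q = 124 ⇒ Q = 10.5, P = 187 − 3·10.5 = 155.5.
CS = ½·(187 − 155.5)·10.5 = 165.375.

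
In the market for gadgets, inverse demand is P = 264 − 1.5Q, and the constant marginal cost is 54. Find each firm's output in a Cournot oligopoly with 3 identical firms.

Cournot with 3 identical firms: the symmetric best-response condition is 264 − 6q = 54. Each firm produces q = 35, total output Q = 105, price P = 106.5.

q_i = 35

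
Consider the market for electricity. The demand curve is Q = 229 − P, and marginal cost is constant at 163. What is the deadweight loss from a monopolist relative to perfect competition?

DWL = 544.5

Inverting demand: P = 229 − Q.
Under competition P = MC = 163, so Q = (229 − 163)/1 = 66.
The monopolist equates marginal revenue to marginal cost: 229 − 2Q = 163, so Q = 33. From demand, P = 196.
DWL is the triangle between Q = 33 and Q = 66: ½·(66 − 33)·(196 − 163) = 544.5.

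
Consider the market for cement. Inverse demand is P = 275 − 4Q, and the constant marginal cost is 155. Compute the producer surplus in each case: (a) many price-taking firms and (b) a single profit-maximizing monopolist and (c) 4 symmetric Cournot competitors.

Competition: PS = 0; Monopoly: PS = 900; Cournot: PS = 576

Competitive firms price at marginal cost: P = 155, giving Q = 30.
PS = (155 − 155)·30 = 0.
The monopolist equates marginal revenue to marginal cost: 275 − 8Q = 155, so Q = 15. From demand, P = 215.
PS = (215 − 155)·15 = 900.
Cournot with 4 identical firms: the symmetric best-response condition is 275 − 20q = 155. Each firm produces q = 6, total output Q = 24, price P = 179.
PS = (179 − 155)·24 = 576.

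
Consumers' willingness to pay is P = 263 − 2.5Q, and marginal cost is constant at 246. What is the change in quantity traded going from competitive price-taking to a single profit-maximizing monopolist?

Q falls by 3.4

Competitive firms price at marginal cost: P = 246, giving Q = 6.8.
Monopoly sets MR = MC: 263 − 5Q = 246 ⇒ Q = 3.4, P = 263 − 2.5·3.4 = 254.5.
Change in quantity traded: 3.4 − 6.8 = −3.4.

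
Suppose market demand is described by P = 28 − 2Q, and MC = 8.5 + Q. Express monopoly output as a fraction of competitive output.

The monopolist equates marginal revenue to marginal cost: 28 − 4Q = 8.5 + Q, so Q = 3.9. From demand, P = 20.2.
Competitive equilibrium sets price equal to marginal cost: 28 − 2Q = 8.5 + Q, so Q = 6.5 and P = 15.
Ratio Q_m/Q_c = 3.9/6.5 = 0.6.

Q_m/Q_c = 0.6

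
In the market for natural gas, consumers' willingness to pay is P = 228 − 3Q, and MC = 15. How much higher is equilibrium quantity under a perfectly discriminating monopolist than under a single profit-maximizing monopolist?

The monopolist equates marginal revenue to marginal cost: 228 − 6Q = 15, so Q = 35.5. From demand, P = 121.5.
A perfectly discriminating monopolist sells every unit with P(Q) ≥ MC(Q), so output equals the competitive quantity Q = 71. Each buyer pays their reservation price, so CS = 0 and the firm captures all surplus.
Change in equilibrium quantity: 71 − 35.5 = 35.5.

Q rises by 35.5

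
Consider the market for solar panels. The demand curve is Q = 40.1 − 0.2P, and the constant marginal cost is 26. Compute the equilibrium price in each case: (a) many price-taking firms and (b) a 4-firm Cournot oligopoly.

Competition: P = 26; Cournot: P = 60.9

Inverting demand: P = 200.5 − 5Q.
Under competition P = MC = 26, so Q = (200.5 − 26)/5 = 34.9.
In a 4-firm Cournot equilibrium, symmetry and the first-order condition give q = (200.5 − 26)/(25) = 6.98. So Q = 27.92 and P = 60.9.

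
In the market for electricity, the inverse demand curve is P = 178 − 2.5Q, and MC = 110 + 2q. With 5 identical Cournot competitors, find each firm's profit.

π_i = 56

In a 5-firm Cournot equilibrium, symmetry and the first-order condition give q = (178 − 110)/(17) = 4. So Q = 20 and P = 128.
Each firm's profit = 128·4 − (110·4 + ½·2·4²) = 56.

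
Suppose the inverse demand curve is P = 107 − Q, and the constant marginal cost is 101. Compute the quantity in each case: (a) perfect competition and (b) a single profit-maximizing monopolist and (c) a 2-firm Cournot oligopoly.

Competition: Q = 6; Monopoly: Q = 3; Cournot: Q = 4

Perfect competition: P = MC = 101, so 107 − Q = 101 and Q = 6.
The monopolist equates marginal revenue to marginal cost: 107 − 2Q = 101, so Q = 3. From demand, P = 104.
In a 2-firm Cournot equilibrium, symmetry and the first-order condition give q = (107 − 101)/(3) = 2. So Q = 4 and P = 103.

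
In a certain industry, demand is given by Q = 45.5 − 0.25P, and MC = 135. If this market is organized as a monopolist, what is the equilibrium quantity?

Q = 5.875

Inverting demand: P = 182 − 4Q.
Monopoly sets MR = MC: 182 − 8Q = 135 ⇒ Q = 5.875, P = 182 − 4·5.875 = 158.5.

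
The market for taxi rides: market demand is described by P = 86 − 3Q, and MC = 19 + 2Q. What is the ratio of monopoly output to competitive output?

Q_m/Q_c = 0.625

The monopolist equates marginal revenue to marginal cost: 86 − 6Q = 19 + 2Q, so Q = 8.375. From demand, P = 60.875.
Competitive equilibrium sets price equal to marginal cost: 86 − 3Q = 19 + 2Q, so Q = 13.4 and P = 45.8.
Ratio Q_m/Q_c = 8.375/13.4 = 0.625.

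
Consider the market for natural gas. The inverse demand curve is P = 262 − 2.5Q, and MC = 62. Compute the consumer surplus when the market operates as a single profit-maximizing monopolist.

A monopolist chooses Q where MR = MC. MR = 262 − 5Q; setting this equal to 62 gives Q = 40 and P = 162.
CS = ½·(262 − 162)·40 = 2000.

CS = 2000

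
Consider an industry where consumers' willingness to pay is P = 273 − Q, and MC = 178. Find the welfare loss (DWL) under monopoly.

Perfect competition: P = MC = 178, so 273 − Q = 178 and Q = 95.
Monopoly sets MR = MC: 273 − 2Q = 178 ⇒ Q = 47.5, P = 273 − 47.5 = 225.5.
DWL is the triangle between Q = 47.5 and Q = 95: ½·(95 − 47.5)·(225.5 − 178) = 1128.125.

DWL = 1128.125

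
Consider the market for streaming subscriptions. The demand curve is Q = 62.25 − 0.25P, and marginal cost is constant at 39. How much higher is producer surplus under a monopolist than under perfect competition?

PS rises by 2756.25

Inverting demand: P = 249 − 4Q.
Perfect competition: P = MC = 39, so 249 − 4Q = 39 and Q = 52.5.
PS = (39 − 39)·52.5 = 0.
The monopolist equates marginal revenue to marginal cost: 249 − 8Q = 39, so Q = 26.25. From demand, P = 144.
PS = (144 − 39)·26.25 = 2756.25.
Change in producer surplus: 2756.25 − 0 = 2756.25.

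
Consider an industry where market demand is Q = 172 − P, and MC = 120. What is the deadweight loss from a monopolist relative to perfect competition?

DWL = 338

Inverting demand: P = 172 − Q.
Under competition P = MC = 120, so Q = (172 − 120)/1 = 52.
The monopolist equates marginal revenue to marginal cost: 172 − 2Q = 120, so Q = 26. From demand, P = 146.
DWL is the triangle between Q = 26 and Q = 52: ½·(52 − 26)·(146 − 120) = 338.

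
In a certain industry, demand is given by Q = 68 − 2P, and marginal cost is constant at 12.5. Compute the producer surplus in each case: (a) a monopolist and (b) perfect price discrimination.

Inverting demand: P = 34 − 0.5Q.
The monopolist equates marginal revenue to marginal cost: 34 − Q = 12.5, so Q = 21.5. From demand, P = 23.25.
PS = (23.25 − 12.5)·21.5 = 231.125.
A perfectly discriminating monopolist sells every unit with P(Q) ≥ MC(Q), so output equals the competitive quantity Q = 43. Each buyer pays their reservation price, so CS = 0 and the firm captures all surplus.
PS = ½·(34 − 12.5)·43 = 462.25.

Monopoly: PS = 231.125; Perfect PD: PS = 462.25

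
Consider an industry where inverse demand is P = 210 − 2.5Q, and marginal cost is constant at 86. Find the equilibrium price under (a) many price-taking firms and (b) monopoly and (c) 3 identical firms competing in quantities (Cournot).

Competition: P = 86; Monopoly: P = 148; Cournot: P = 117

Perfect competition: P = MC = 86, so 210 − 2.5Q = 86 and Q = 49.6.
The monopolist equates marginal revenue to marginal cost: 210 − 5Q = 86, so Q = 24.8. From demand, P = 148.
With 3 symmetric Cournot firms, each firm's FOC gives 210 − 10q = 86, so q = 12.4, Q = 3·12.4 = 37.2, and P = 117.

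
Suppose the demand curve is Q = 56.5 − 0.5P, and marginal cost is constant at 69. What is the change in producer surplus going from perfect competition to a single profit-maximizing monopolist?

Producer surplus rises by 242

Inverting demand: P = 113 − 2Q.
Competitive firms price at marginal cost: P = 69, giving Q = 22.
PS = (69 − 69)·22 = 0.
A monopolist chooses Q where MR = MC. MR = 113 − 4Q; setting this equal to 69 gives Q = 11 and P = 91.
PS = (91 − 69)·11 = 242.
Change in producer surplus: 242 − 0 = 242.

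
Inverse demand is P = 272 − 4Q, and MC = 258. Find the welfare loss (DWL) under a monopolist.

Perfect competition: P = MC = 258, so 272 − 4Q = 258 and Q = 3.5.
Monopoly sets MR = MC: 272 − 8Q = 258 ⇒ Q = 1.75, P = 272 − 4·1.75 = 265.
DWL is the triangle between Q = 1.75 and Q = 3.5: ½·(3.5 − 1.75)·(265 − 258) = 6.125.

DWL = 6.125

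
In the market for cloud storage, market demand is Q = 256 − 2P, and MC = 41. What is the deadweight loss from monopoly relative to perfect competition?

DWL = 1892.25

Inverting demand: P = 128 − 0.5Q.
Perfect competition: P = MC = 41, so 128 − 0.5Q = 41 and Q = 174.
Monopoly sets MR = MC: 128 − Q = 41 ⇒ Q = 87, P = 128 − 0.5·87 = 84.5.
DWL is the triangle between Q = 87 and Q = 174: ½·(174 − 87)·(84.5 − 41) = 1892.25.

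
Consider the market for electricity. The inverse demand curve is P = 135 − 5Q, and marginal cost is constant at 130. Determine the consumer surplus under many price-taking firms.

CS = 2.5

Competitive firms price at marginal cost: P = 130, giving Q = 1.
CS = ½·(135 − 130)·1 = 2.5.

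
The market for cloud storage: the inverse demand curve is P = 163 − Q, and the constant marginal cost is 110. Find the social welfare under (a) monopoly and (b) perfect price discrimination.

Monopoly: TS = 1053.375; Perfect PD: TS = 1404.5

A monopolist chooses Q where MR = MC. MR = 163 − 2Q; setting this equal to 110 gives Q = 26.5 and P = 136.5.
CS = ½·(163 − 136.5)·26.5 = 351.125; PS = (136.5 − 110)·26.5 = 702.25; TS = 1053.375.
A perfectly discriminating monopolist sells every unit with P(Q) ≥ MC(Q), so output equals the competitive quantity Q = 53. Each buyer pays their reservation price, so CS = 0 and the firm captures all surplus.
TS = 1404.5 (equal to competitive TS).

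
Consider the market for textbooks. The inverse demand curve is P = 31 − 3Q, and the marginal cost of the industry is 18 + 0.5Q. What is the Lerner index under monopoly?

Lerner index = 0.24

Monopoly sets MR = MC: 31 − 6Q = 18 + 0.5Q ⇒ Q = 2, P = 31 − 3·2 = 25.
Lerner index = (P − MC)/P = (25 − 19)/25 = 0.24.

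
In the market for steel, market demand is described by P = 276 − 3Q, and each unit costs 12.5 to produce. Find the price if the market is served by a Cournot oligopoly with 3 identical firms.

With 3 symmetric Cournot firms, each firm's FOC gives 276 − 12q = 12.5, so q = 527/24, Q = 3·527/24 = 65.875, and P = 78.375.

P = 78.375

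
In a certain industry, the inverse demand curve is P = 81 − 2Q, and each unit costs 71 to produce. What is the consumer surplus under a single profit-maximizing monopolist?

Monopoly sets MR = MC: 81 − 4Q = 71 ⇒ Q = 2.5, P = 81 − 2·2.5 = 76.
CS = ½·(81 − 76)·2.5 = 6.25.

CS = 6.25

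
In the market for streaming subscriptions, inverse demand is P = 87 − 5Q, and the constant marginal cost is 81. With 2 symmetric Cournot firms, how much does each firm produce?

With 2 symmetric Cournot firms, each firm's FOC gives 87 − 15q = 81, so q = 0.4, Q = 2·0.4 = 0.8, and P = 83.

q_i = 0.4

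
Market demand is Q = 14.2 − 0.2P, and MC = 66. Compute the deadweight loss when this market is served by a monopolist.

Inverting demand: P = 71 − 5Q.
Competitive firms price at marginal cost: P = 66, giving Q = 1.
Monopoly sets MR = MC: 71 − 10Q = 66 ⇒ Q = 0.5, P = 71 − 5·0.5 = 68.5.
DWL is the triangle between Q = 0.5 and Q = 1: ½·(1 − 0.5)·(68.5 − 66) = 0.625.

DWL = 0.625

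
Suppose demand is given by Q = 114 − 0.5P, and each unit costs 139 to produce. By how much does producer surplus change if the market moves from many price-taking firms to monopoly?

Inverting demand: P = 228 − 2Q.
Perfect competition: P = MC = 139, so 228 − 2Q = 139 and Q = 44.5.
PS = (139 − 139)·44.5 = 0.
The monopolist equates marginal revenue to marginal cost: 228 − 4Q = 139, so Q = 22.25. From demand, P = 183.5.
PS = (183.5 − 139)·22.25 = 990.125.
Change in producer surplus: 990.125 − 0 = 990.125.

Producer surplus rises by 990.125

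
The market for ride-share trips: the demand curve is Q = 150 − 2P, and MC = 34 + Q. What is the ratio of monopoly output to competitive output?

Q_m/Q_c = 0.75

Inverting demand: P = 75 − 0.5Q.
Monopoly sets MR = MC: 75 − Q = 34 + Q ⇒ Q = 20.5, P = 75 − 0.5·20.5 = 64.75.
Under competition P = MC: 75 − 0.5Q = 34 + Q ⇒ Q = 82/3, P = 184/3.
Ratio Q_m/Q_c = 20.5/(82/3) = 0.75.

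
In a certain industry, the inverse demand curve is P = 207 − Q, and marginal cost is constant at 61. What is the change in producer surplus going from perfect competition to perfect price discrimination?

Producer surplus rises by 10658

Under competition P = MC = 61, so Q = (207 − 61)/1 = 146.
PS = (61 − 61)·146 = 0.
Under first-degree price discrimination the firm charges each unit its demand price and produces up to where P = MC, i.e. Q = 146. Consumer surplus is zero; producer surplus equals total surplus.
PS = ½·(207 − 61)·146 = 10658.
Change in producer surplus: 10658 − 0 = 10658.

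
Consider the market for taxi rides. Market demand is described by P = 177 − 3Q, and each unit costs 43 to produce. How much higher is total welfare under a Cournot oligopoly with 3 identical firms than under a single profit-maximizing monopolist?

A monopolist chooses Q where MR = MC. MR = 177 − 6Q; setting this equal to 43 gives Q = 67/3 and P = 110.
CS = ½·(177 − 110)·67/3 = 4489/6; PS = (110 − 43)·67/3 = 4489/3; TS = 2244.5.
In a 3-firm Cournot equilibrium, symmetry and the first-order condition give q = (177 − 43)/(12) = 67/6. So Q = 33.5 and P = 76.5.
CS = ½·(177 − 76.5)·33.5 = 1683.375; PS = (76.5 − 43)·33.5 = 1122.25; TS = 2805.625.
Change in total welfare: 2805.625 − 2244.5 = 561.125.

Total welfare rises by 561.125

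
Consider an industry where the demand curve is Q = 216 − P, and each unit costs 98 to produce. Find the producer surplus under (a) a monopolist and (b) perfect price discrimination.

Inverting demand: P = 216 − Q.
A monopolist chooses Q where MR = MC. MR = 216 − 2Q; setting this equal to 98 gives Q = 59 and P = 157.
PS = (157 − 98)·59 = 3481.
Under first-degree price discrimination the firm charges each unit its demand price and produces up to where P = MC, i.e. Q = 118. Consumer surplus is zero; producer surplus equals total surplus.
PS = ½·(216 − 98)·118 = 6962.

Monopoly: PS = 3481; Perfect PD: PS = 6962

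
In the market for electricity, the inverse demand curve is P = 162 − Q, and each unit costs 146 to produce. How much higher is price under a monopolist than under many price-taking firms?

Competitive firms price at marginal cost: P = 146, giving Q = 16.
The monopolist equates marginal revenue to marginal cost: 162 − 2Q = 146, so Q = 8. From demand, P = 154.
Change in price: 154 − 146 = 8.

Price rises by 8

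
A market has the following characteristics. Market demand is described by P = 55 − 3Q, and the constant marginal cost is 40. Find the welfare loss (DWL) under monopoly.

Perfect competition: P = MC = 40, so 55 − 3Q = 40 and Q = 5.
The monopolist equates marginal revenue to marginal cost: 55 − 6Q = 40, so Q = 2.5. From demand, P = 47.5.
DWL is the triangle between Q = 2.5 and Q = 5: ½·(5 − 2.5)·(47.5 − 40) = 9.375.

DWL = 9.375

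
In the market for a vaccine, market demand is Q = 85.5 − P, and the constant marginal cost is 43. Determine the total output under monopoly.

Inverting demand: P = 85.5 − Q.
A monopolist chooses Q where MR = MC. MR = 85.5 − 2Q; setting this equal to 43 gives Q = 21.25 and P = 64.25.

Q = 21.25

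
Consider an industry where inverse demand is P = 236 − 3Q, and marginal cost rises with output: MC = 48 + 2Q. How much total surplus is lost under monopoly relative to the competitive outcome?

DWL = 497.025

Competitive equilibrium sets price equal to marginal cost: 236 − 3Q = 48 + 2Q, so Q = 37.6 and P = 123.2.
The monopolist equates marginal revenue to marginal cost: 236 − 6Q = 48 + 2Q, so Q = 23.5. From demand, P = 165.5.
CS = ½·(236 − 123.2)·37.6 = 2120.64; PS = (123.2·37.6 − 48·37.6 − ½·2·37.6²) = 1413.76; TS = 3534.4.
CS = ½·(236 − 165.5)·23.5 = 828.375; PS = (165.5·23.5 − 48·23.5 − ½·2·23.5²) = 2209; TS = 3037.375.
DWL = 3534.4 − 3037.375 = 497.025.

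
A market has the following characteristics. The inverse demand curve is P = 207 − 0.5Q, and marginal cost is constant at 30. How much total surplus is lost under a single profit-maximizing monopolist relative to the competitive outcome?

DWL = 7832.25

Under competition P = MC = 30, so Q = (207 − 30)/0.5 = 354.
Monopoly sets MR = MC: 207 − Q = 30 ⇒ Q = 177, P = 207 − 0.5·177 = 118.5.
DWL is the triangle between Q = 177 and Q = 354: ½·(354 − 177)·(118.5 − 30) = 7832.25.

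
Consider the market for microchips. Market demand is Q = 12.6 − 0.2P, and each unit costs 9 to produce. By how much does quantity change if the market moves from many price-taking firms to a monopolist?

Inverting demand: P = 63 − 5Q.
Competitive firms price at marginal cost: P = 9, giving Q = 10.8.
The monopolist equates marginal revenue to marginal cost: 63 − 10Q = 9, so Q = 5.4. From demand, P = 36.
Change in quantity: 5.4 − 10.8 = −5.4.

Quantity falls by 5.4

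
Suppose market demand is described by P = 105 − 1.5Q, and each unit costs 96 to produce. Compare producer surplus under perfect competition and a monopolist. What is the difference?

Under competition P = MC = 96, so Q = (105 − 96)/1.5 = 6.
PS = (96 − 96)·6 = 0.
A monopolist chooses Q where MR = MC. MR = 105 − 3Q; setting this equal to 96 gives Q = 3 and P = 100.5.
PS = (100.5 − 96)·3 = 13.5.
Change in producer surplus: 13.5 − 0 = 13.5.

Producer surplus rises by 13.5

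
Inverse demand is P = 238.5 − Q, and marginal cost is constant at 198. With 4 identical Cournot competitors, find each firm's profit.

π_i = 65.61

Cournot with 4 identical firms: the symmetric best-response condition is 238.5 − 5q = 198. Each firm produces q = 8.1, total output Q = 32.4, price P = 206.1.
Each firm's profit = (206.1 − 198)·8.1 = 65.61.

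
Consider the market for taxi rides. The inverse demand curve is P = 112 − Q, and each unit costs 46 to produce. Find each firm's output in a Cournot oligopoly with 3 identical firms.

Cournot with 3 identical firms: the symmetric best-response condition is 112 − 4q = 46. Each firm produces q = 16.5, total output Q = 49.5, price P = 62.5.

q_i = 16.5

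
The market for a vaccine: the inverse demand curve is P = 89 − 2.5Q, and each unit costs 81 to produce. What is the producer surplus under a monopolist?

Monopoly sets MR = MC: 89 − 5Q = 81 ⇒ Q = 1.6, P = 89 − 2.5·1.6 = 85.
PS = (85 − 81)·1.6 = 6.4.

PS = 6.4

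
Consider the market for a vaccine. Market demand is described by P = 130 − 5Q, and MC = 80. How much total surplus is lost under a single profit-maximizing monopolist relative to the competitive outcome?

Perfect competition: P = MC = 80, so 130 − 5Q = 80 and Q = 10.
A monopolist chooses Q where MR = MC. MR = 130 − 10Q; setting this equal to 80 gives Q = 5 and P = 105.
DWL is the triangle between Q = 5 and Q = 10: ½·(10 − 5)·(105 − 80) = 62.5.

DWL = 62.5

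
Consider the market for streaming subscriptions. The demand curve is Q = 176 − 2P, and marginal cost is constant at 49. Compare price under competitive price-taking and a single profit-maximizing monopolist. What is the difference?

Inverting demand: P = 88 − 0.5Q.
Perfect competition: P = MC = 49, so 88 − 0.5Q = 49 and Q = 78.
Monopoly sets MR = MC: 88 − Q = 49 ⇒ Q = 39, P = 88 − 0.5·39 = 68.5.
Change in price: 68.5 − 49 = 19.5.

P rises by 19.5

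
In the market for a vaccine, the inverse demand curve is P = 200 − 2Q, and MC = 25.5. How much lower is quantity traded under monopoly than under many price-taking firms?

Q falls by 43.625

Under competition P = MC = 25.5, so Q = (200 − 25.5)/2 = 87.25.
Monopoly sets MR = MC: 200 − 4Q = 25.5 ⇒ Q = 43.625, P = 200 − 2·43.625 = 112.75.
Change in quantity traded: 43.625 − 87.25 = −43.625.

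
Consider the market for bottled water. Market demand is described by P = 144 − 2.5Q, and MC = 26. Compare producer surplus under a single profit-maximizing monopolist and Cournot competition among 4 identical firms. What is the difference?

The monopolist equates marginal revenue to marginal cost: 144 − 5Q = 26, so Q = 23.6. From demand, P = 85.
PS = (85 − 26)·23.6 = 1392.4.
Cournot with 4 identical firms: the symmetric best-response condition is 144 − 12.5q = 26. Each firm produces q = 9.44, total output Q = 37.76, price P = 49.6.
PS = (49.6 − 26)·37.76 = 891.136.
Change in producer surplus: 891.136 − 1392.4 = −501.264.

Producer surplus falls by 501.264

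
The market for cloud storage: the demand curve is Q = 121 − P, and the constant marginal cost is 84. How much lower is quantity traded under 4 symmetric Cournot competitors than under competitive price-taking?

Inverting demand: P = 121 − Q.
Perfect competition: P = MC = 84, so 121 − Q = 84 and Q = 37.
Cournot with 4 identical firms: the symmetric best-response condition is 121 − 5q = 84. Each firm produces q = 7.4, total output Q = 29.6, price P = 91.4.
Change in quantity traded: 29.6 − 37 = −7.4.

Quantity traded falls by 7.4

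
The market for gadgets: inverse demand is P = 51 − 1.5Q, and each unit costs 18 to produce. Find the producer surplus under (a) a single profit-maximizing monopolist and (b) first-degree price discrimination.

Monopoly: PS = 181.5; Perfect PD: PS = 363

Monopoly sets MR = MC: 51 − 3Q = 18 ⇒ Q = 11, P = 51 − 1.5·11 = 34.5.
PS = (34.5 − 18)·11 = 181.5.
A perfectly discriminating monopolist sells every unit with P(Q) ≥ MC(Q), so output equals the competitive quantity Q = 22. Each buyer pays their reservation price, so CS = 0 and the firm captures all surplus.
PS = ½·(51 − 18)·22 = 363.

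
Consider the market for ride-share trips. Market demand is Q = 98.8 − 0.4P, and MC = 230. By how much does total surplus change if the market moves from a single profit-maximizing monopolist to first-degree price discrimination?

Total surplus rises by 14.45

Inverting demand: P = 247 − 2.5Q.
The monopolist equates marginal revenue to marginal cost: 247 − 5Q = 230, so Q = 3.4. From demand, P = 238.5.
CS = ½·(247 − 238.5)·3.4 = 14.45; PS = (238.5 − 230)·3.4 = 28.9; TS = 43.35.
With perfect price discrimination, output is the efficient level Q = 6.8 (where demand meets MC), but every buyer pays their willingness to pay: CS = 0 and PS = total surplus.
TS = 57.8 (equal to competitive TS).
Change in total surplus: 57.8 − 43.35 = 14.45.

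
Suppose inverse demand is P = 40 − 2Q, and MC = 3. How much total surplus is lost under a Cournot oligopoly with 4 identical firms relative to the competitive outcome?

DWL = 13.69

Under competition P = MC = 3, so Q = (40 − 3)/2 = 18.5.
With 4 symmetric Cournot firms, each firm's FOC gives 40 − 10q = 3, so q = 3.7, Q = 4·3.7 = 14.8, and P = 10.4.
DWL is the triangle between Q = 14.8 and Q = 18.5: ½·(18.5 − 14.8)·(10.4 − 3) = 13.69.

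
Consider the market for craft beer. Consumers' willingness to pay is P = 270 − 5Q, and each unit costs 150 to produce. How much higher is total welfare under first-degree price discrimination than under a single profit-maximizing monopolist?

TS rises by 360

A monopolist chooses Q where MR = MC. MR = 270 − 10Q; setting this equal to 150 gives Q = 12 and P = 210.
CS = ½·(270 − 210)·12 = 360; PS = (210 − 150)·12 = 720; TS = 1080.
A perfectly discriminating monopolist sells every unit with P(Q) ≥ MC(Q), so output equals the competitive quantity Q = 24. Each buyer pays their reservation price, so CS = 0 and the firm captures all surplus.
TS = 1440 (equal to competitive TS).
Change in total welfare: 1440 − 1080 = 360.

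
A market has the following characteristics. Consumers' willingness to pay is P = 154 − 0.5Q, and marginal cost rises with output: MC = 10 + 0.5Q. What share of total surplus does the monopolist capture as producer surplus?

PS/TS = 0.75

The monopolist equates marginal revenue to marginal cost: 154 − Q = 10 + 0.5Q, so Q = 96. From demand, P = 106.
CS = ½·(154 − 106)·96 = 2304.
PS = P·Q − VC(Q) = 106·96 − (10·96 + ½·0.5·96²) = 6912.
Share captured = PS/TS = 6912/9216 = 0.75.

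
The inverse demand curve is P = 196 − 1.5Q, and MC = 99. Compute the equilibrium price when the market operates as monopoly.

P = 147.5

Monopoly sets MR = MC: 196 − 3Q = 99 ⇒ Q = 97/3, P = 196 − 1.5·97/3 = 147.5.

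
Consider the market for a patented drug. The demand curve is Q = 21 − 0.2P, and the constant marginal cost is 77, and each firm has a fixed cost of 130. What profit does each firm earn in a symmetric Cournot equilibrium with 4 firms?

π_i = −123.728

Inverting demand: P = 105 − 5Q.
With 4 symmetric Cournot firms, each firm's FOC gives 105 − 25q = 77, so q = 1.12, Q = 4·1.12 = 4.48, and P = 82.6.
Each firm's profit = (82.6 − 77)·1.12 − 130 = −123.728.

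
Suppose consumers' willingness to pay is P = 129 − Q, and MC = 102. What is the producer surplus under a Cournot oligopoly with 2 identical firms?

In a 2-firm Cournot equilibrium, symmetry and the first-order condition give q = (129 − 102)/(3) = 9. So Q = 18 and P = 111.
PS = (111 − 102)·18 = 162.

PS = 162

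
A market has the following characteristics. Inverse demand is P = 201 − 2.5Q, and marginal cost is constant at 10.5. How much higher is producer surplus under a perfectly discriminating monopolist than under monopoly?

The monopolist equates marginal revenue to marginal cost: 201 − 5Q = 10.5, so Q = 38.1. From demand, P = 105.75.
PS = (105.75 − 10.5)·38.1 = 3629.025.
A perfectly discriminating monopolist sells every unit with P(Q) ≥ MC(Q), so output equals the competitive quantity Q = 76.2. Each buyer pays their reservation price, so CS = 0 and the firm captures all surplus.
PS = ½·(201 − 10.5)·76.2 = 7258.05.
Change in producer surplus: 7258.05 − 3629.025 = 3629.025.

Producer surplus rises by 3629.025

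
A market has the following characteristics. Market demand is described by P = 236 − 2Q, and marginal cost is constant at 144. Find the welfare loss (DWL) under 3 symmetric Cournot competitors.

Under competition P = MC = 144, so Q = (236 − 144)/2 = 46.
With 3 symmetric Cournot firms, each firm's FOC gives 236 − 8q = 144, so q = 11.5, Q = 3·11.5 = 34.5, and P = 167.
DWL is the triangle between Q = 34.5 and Q = 46: ½·(46 − 34.5)·(167 − 144) = 132.25.

DWL = 132.25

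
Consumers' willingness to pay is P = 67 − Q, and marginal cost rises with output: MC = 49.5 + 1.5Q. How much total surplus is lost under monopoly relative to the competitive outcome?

Competitive equilibrium sets price equal to marginal cost: 67 − Q = 49.5 + 1.5Q, so Q = 7 and P = 60.
The monopolist equates marginal revenue to marginal cost: 67 − 2Q = 49.5 + 1.5Q, so Q = 5. From demand, P = 62.
CS = ½·(67 − 60)·7 = 24.5; PS = (60·7 − 49.5·7 − ½·1.5·7²) = 36.75; TS = 61.25.
CS = ½·(67 − 62)·5 = 12.5; PS = (62·5 − 49.5·5 − ½·1.5·5²) = 43.75; TS = 56.25.
DWL = 61.25 − 56.25 = 5.

DWL = 5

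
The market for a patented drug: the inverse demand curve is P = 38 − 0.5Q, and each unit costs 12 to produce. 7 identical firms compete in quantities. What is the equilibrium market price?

In a 7-firm Cournot equilibrium, symmetry and the first-order condition give q = (38 − 12)/(4) = 6.5. So Q = 45.5 and P = 15.25.

P = 15.25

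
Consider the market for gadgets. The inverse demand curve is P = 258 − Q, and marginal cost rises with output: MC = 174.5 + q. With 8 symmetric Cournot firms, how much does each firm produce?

q_i = 8.35

Cournot with 8 identical firms: the symmetric best-response condition is 258 − 9q = 174.5 + q. Each firm produces q = 8.35, total output Q = 66.8, price P = 191.2.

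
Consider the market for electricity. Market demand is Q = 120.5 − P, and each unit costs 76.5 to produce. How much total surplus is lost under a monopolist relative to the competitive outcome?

Inverting demand: P = 120.5 − Q.
Perfect competition: P = MC = 76.5, so 120.5 − Q = 76.5 and Q = 44.
A monopolist chooses Q where MR = MC. MR = 120.5 − 2Q; setting this equal to 76.5 gives Q = 22 and P = 98.5.
DWL is the triangle between Q = 22 and Q = 44: ½·(44 − 22)·(98.5 − 76.5) = 242.

DWL = 242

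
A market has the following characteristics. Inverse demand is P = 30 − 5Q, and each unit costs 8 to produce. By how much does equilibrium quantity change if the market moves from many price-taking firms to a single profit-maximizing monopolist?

Q falls by 2.2

Under competition P = MC = 8, so Q = (30 − 8)/5 = 4.4.
Monopoly sets MR = MC: 30 − 10Q = 8 ⇒ Q = 2.2, P = 30 − 5·2.2 = 19.
Change in equilibrium quantity: 2.2 − 4.4 = −2.2.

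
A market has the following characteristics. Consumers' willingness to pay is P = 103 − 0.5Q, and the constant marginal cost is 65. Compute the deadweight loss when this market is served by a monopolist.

Under competition P = MC = 65, so Q = (103 − 65)/0.5 = 76.
Monopoly sets MR = MC: 103 − Q = 65 ⇒ Q = 38, P = 103 − 0.5·38 = 84.
DWL is the triangle between Q = 38 and Q = 76: ½·(76 − 38)·(84 − 65) = 361.

DWL = 361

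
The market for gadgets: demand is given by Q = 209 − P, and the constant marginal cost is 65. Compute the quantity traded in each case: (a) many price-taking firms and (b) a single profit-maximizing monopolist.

Competition: Q = 144; Monopoly: Q = 72

Inverting demand: P = 209 − Q.
Under competition P = MC = 65, so Q = (209 − 65)/1 = 144.
Monopoly sets MR = MC: 209 − 2Q = 65 ⇒ Q = 72, P = 209 − 72 = 137.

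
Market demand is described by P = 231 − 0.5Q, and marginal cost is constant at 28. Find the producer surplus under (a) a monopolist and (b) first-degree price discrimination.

Monopoly: PS = 20604.5; Perfect PD: PS = 41209

A monopolist chooses Q where MR = MC. MR = 231 − Q; setting this equal to 28 gives Q = 203 and P = 129.5.
PS = (129.5 − 28)·203 = 20604.5.
With perfect price discrimination, output is the efficient level Q = 406 (where demand meets MC), but every buyer pays their willingness to pay: CS = 0 and PS = total surplus.
PS = ½·(231 − 28)·406 = 41209.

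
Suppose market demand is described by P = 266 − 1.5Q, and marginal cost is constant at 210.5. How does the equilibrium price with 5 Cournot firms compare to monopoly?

In a 5-firm Cournot equilibrium, symmetry and the first-order condition give q = (266 − 210.5)/(9) = 37/6. So Q = 185/6 and P = 219.75.
The monopolist equates marginal revenue to marginal cost: 266 − 3Q = 210.5, so Q = 18.5. From demand, P = 238.25.

Cournot: P = 219.75; Monopoly: P = 238.25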